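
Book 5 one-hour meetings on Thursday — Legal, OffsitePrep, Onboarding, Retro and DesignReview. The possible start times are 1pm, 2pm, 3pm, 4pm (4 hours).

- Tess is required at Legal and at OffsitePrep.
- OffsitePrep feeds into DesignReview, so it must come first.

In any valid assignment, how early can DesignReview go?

Precedence pushes DesignReview to at least 2pm.
DesignReview at 2pm is achievable: Onboarding in 1pm, DesignReview in 2pm, OffsitePrep in 1pm, Retro in 1pm, Legal in 2pm.

2pm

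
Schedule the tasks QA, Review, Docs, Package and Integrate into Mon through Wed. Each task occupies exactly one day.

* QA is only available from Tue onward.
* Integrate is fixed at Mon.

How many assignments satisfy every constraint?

54

Splitting on QA: it can be Tue (27), Wed (27). Listing each branch's schedules as (Review, Docs, Package, Integrate):
QA=Tue: (Mon,Mon,Mon,Mon) (Mon,Mon,Tue,Mon) (Mon,Mon,Wed,Mon) (Mon,Tue,Mon,Mon) (Mon,Tue,Tue,Mon) (Mon,Tue,Wed,Mon) (Mon,Wed,Mon,Mon) (Mon,Wed,Tue,Mon) (Mon,Wed,Wed,Mon) (Tue,Mon,Mon,Mon) (Tue,Mon,Tue,Mon) (Tue,Mon,Wed,Mon) (Tue,Tue,Mon,Mon) (Tue,Tue,Tue,Mon) (Tue,Tue,Wed,Mon) (Tue,Wed,Mon,Mon) (Tue,Wed,Tue,Mon) (Tue,Wed,Wed,Mon) (Wed,Mon,Mon,Mon) (Wed,Mon,Tue,Mon) (Wed,Mon,Wed,Mon) (Wed,Tue,Mon,Mon) (Wed,Tue,Tue,Mon) (Wed,Tue,Wed,Mon) (Wed,Wed,Mon,Mon) (Wed,Wed,Tue,Mon) (Wed,Wed,Wed,Mon) — 27.
QA=Wed: (Mon,Mon,Mon,Mon) (Mon,Mon,Tue,Mon) (Mon,Mon,Wed,Mon) (Mon,Tue,Mon,Mon) (Mon,Tue,Tue,Mon) (Mon,Tue,Wed,Mon) (Mon,Wed,Mon,Mon) (Mon,Wed,Tue,Mon) (Mon,Wed,Wed,Mon) (Tue,Mon,Mon,Mon) (Tue,Mon,Tue,Mon) (Tue,Mon,Wed,Mon) (Tue,Tue,Mon,Mon) (Tue,Tue,Tue,Mon) (Tue,Tue,Wed,Mon) (Tue,Wed,Mon,Mon) (Tue,Wed,Tue,Mon) (Tue,Wed,Wed,Mon) (Wed,Mon,Mon,Mon) (Wed,Mon,Tue,Mon) (Wed,Mon,Wed,Mon) (Wed,Tue,Mon,Mon) (Wed,Tue,Tue,Mon) (Wed,Tue,Wed,Mon) (Wed,Wed,Mon,Mon) (Wed,Wed,Tue,Mon) (Wed,Wed,Wed,Mon) — 27.
Summing: 27 + 27 = 54.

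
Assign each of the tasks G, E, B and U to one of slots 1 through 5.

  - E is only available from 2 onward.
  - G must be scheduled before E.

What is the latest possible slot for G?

Downstream work caps G at 4.
G at 4 is achievable: E in 5, B in 1, U in 1, G in 4.

4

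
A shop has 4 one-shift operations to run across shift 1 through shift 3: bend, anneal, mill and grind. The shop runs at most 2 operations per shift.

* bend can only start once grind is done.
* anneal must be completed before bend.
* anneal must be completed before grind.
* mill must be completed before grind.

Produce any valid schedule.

mill=shift 1, bend=shift 3, anneal=shift 1, grind=shift 2

Checking: mill(shift 1) before grind(shift 2); anneal(shift 1) before grind(shift 2); grind(shift 2) before bend(shift 3); anneal(shift 1) before bend(shift 3); max 2 per shift (cap 2).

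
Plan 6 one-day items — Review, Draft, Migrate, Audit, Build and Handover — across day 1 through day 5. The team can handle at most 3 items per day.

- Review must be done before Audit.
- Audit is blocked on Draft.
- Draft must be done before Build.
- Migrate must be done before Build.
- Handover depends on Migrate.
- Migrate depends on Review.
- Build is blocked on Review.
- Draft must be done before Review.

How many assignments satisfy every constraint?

19

Splitting on Review: it can be day 2 (15), day 3 (4). Listing each branch's schedules as (Draft, Migrate, Audit, Build, Handover) by day number:
Review=day 2: (1,3,3,4,4) (1,3,3,4,5) (1,3,3,5,4) (1,3,3,5,5) (1,3,4,4,4) (1,3,4,4,5) (1,3,4,5,4) (1,3,4,5,5) (1,3,5,4,4) (1,3,5,4,5) (1,3,5,5,4) (1,3,5,5,5) (1,4,3,5,5) (1,4,4,5,5) (1,4,5,5,5) — 15.
Review=day 3: (1,4,4,5,5) (1,4,5,5,5) (2,4,4,5,5) (2,4,5,5,5) — 4.
Summing: 15 + 4 = 19.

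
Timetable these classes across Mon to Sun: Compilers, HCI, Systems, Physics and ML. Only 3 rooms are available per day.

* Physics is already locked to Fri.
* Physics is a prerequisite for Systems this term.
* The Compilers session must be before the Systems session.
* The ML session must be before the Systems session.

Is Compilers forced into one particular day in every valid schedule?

Compilers can be Mon (e.g. ML -> Mon, Physics -> Fri, HCI -> Mon, Systems -> Sat, Compilers -> Mon) or Tue (e.g. Systems -> Sat; Compilers -> Tue; ML -> Mon; Physics -> Fri; HCI -> Mon).

No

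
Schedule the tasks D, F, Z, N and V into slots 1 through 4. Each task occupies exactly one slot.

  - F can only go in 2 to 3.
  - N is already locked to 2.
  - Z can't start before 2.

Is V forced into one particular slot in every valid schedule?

No

V can be 1 (e.g. N=2; Z=2; F=2; V=1; D=1) or 2 (e.g. N -> 2, F -> 2, Z -> 2, V -> 2, D -> 1).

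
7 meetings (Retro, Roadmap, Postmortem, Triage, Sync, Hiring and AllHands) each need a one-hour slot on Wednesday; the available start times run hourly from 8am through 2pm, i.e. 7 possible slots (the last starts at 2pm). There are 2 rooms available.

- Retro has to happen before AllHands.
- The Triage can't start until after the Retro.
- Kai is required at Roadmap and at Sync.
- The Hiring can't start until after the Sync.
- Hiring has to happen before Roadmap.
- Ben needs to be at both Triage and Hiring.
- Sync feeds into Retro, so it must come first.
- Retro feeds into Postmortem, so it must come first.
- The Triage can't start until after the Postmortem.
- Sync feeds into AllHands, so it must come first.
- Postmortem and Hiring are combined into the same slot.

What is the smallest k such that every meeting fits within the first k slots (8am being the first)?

The precedence chain requires at least 4 distinct slots.
With at most 2 per slot and 7 meetings, at least 4 slots are needed.
Could 4 slots be enough, i.e. nothing placed later than 11am? No: Hiring must come after Sync (at 8am or later) → {9am, 10am, 11am}; Sync must come before Hiring (at 11am or earlier) → {8am, 9am, 10am}; Triage must come after Retro (at 8am or later) → {9am, 10am, 11am}; Retro must come before Triage (at 11am or earlier) → {8am, 9am, 10am}; Roadmap must come after Hiring (at 9am or later) → {10am, 11am}; Hiring must come before Roadmap (at 11am or earlier) → {9am, 10am}; Postmortem must come before Triage (at 11am or earlier) → {8am, 9am, 10am}; Retro must come after Sync (at 8am or later) → {9am, 10am}; Sync must come before Retro (at 10am or earlier) → {8am, 9am}; Postmortem must come after Retro (at 9am or later) → {10am}; Retro must come before Postmortem (at 10am or earlier) → {9am}; AllHands must come after Sync (at 8am or later) → {9am, 10am, 11am}; AllHands must come after Retro (at 9am or later) → {10am, 11am}; Hiring must be in the same slot as Postmortem (in {10am}) → {10am}; Triage can't share with Hiring (10am) → {9am, 11am}; Roadmap can't use 10am, already full with Postmortem and Hiring (limit 2) → {11am}; AllHands can't use 10am, already full with Postmortem and Hiring (limit 2) → {11am}; Triage can't use 11am, already full with Roadmap and AllHands (limit 2) → {9am}; Triage must come after Retro (at 9am or later) → nothing is left.
So 4 slots is not enough.
5 works (last occupied slot: 12pm): for example Sync in 8am, Triage in 11am, AllHands in 11am, Roadmap in 12pm, Retro in 9am, Hiring in 10am, Postmortem in 10am.

5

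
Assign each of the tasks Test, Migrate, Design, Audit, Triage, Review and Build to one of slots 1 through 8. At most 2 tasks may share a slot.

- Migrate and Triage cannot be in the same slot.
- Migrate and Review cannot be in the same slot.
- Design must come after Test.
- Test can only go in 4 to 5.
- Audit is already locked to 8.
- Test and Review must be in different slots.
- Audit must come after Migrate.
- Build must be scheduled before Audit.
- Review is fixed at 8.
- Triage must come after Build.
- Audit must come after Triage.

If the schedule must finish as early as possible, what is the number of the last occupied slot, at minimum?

slot 8

The precedence chain requires at least 3 distinct slots.
With at most 2 per slot and 7 tasks, at least 4 slots are needed.
Audit can't be placed before 8, so the schedule must run through at least slot 8.
8 works (last occupied slot: 8): for example Triage in 2; Migrate in 1; Build in 1; Audit in 8; Review in 8; Test in 4; Design in 5.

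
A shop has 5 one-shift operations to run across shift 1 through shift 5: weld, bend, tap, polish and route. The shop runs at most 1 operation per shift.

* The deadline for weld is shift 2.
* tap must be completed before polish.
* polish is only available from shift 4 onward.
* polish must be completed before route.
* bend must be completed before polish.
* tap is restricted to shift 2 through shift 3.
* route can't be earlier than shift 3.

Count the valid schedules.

Enumerating: polish=shift 4, bend=shift 3, route=shift 5, tap=shift 2, weld=shift 1 | tap=shift 3, weld=shift 1, polish=shift 4, route=shift 5, bend=shift 2 | polish in shift 4, bend in shift 1, route in shift 5, weld in shift 2, tap in shift 3.

3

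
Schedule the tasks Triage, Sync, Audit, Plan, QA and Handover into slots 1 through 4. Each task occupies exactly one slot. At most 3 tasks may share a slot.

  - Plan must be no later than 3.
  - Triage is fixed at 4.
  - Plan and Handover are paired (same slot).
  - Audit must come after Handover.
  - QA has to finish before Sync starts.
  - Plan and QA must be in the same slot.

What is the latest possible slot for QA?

3

Downstream work caps QA at 3.
QA at 3 is achievable: Plan in 3; Sync in 4; Triage in 4; Audit in 4; QA in 3; Handover in 3.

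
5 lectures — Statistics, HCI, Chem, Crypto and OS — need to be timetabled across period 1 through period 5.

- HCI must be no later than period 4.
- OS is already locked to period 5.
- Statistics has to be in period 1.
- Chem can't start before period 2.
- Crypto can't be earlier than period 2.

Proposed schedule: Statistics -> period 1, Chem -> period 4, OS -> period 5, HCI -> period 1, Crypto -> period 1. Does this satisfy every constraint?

Crypto can't be earlier than period 2 — violated.
OS is already locked to period 5 — holds.
HCI must be no later than period 4 — holds.
Statistics has to be in period 1 — holds.
Chem can't start before period 2 — holds.

No. Crypto can't be earlier than period 2 is not satisfied.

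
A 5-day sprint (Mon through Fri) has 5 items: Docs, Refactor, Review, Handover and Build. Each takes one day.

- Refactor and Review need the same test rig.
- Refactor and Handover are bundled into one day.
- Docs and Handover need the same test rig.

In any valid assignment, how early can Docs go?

Mon

Docs at Mon is achievable: Review -> Mon; Handover -> Tue; Build -> Mon; Refactor -> Tue; Docs -> Mon.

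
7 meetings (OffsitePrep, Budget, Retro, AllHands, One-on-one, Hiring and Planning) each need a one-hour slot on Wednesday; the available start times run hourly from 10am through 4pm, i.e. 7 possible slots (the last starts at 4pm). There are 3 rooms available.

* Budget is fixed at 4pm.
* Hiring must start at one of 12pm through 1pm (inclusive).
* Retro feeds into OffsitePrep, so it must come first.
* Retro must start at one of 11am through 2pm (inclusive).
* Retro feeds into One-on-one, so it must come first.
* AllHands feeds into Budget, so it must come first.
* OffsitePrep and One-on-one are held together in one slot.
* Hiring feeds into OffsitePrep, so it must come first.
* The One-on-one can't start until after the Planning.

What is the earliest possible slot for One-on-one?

One-on-one must be in the same slot as OffsitePrep, which can't be before 1pm, so One-on-one is at least 1pm.
One-on-one at 1pm is achievable: OffsitePrep -> 1pm; One-on-one -> 1pm; AllHands -> 10am; Hiring -> 12pm; Budget -> 4pm; Planning -> 10am; Retro -> 11am.

1pm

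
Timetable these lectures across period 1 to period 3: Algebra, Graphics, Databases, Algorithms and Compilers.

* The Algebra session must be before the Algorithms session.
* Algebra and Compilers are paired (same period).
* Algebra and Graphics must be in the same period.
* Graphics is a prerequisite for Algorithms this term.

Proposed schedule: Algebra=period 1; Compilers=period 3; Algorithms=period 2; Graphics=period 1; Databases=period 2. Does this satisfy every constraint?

Graphics is a prerequisite for Algorithms this term — holds.
The Algebra session must be before the Algorithms session — holds.
Algebra and Graphics must be in the same period — holds.
Algebra and Compilers are paired (same period) — violated.

No — it violates: Algebra and Compilers are paired (same period)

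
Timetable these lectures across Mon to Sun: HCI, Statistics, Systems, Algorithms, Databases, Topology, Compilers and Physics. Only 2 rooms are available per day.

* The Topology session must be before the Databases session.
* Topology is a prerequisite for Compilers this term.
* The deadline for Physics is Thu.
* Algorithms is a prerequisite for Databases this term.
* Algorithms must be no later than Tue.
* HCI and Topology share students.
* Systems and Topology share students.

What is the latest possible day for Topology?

Sat

Downstream work caps Topology at Sat.
Topology at Sat is achievable: Compilers -> Sun, Systems -> Wed, Algorithms -> Mon, Physics -> Mon, Topology -> Sat, HCI -> Tue, Databases -> Sun, Statistics -> Tue.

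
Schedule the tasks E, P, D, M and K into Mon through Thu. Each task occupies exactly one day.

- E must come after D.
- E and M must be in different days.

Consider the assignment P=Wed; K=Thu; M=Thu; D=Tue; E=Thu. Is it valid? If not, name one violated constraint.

E and M must be in different days — violated.
E must come after D — holds.

Invalid. E and M must be in different days.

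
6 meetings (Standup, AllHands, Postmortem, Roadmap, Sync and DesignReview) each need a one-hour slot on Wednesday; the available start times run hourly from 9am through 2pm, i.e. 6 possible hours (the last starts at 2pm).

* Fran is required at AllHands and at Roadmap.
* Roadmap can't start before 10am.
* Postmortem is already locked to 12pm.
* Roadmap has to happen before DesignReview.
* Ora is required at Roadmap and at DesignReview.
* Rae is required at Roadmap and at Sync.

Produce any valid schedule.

Roadmap in 10am; DesignReview in 11am; Standup in 9am; Postmortem in 12pm; AllHands in 9am; Sync in 9am

Checking: Roadmap(10am) before DesignReview(11am); Roadmap(10am) != DesignReview(11am); Roadmap(10am) != Sync(9am); AllHands(9am) != Roadmap(10am); Postmortem=12pm in [12pm,12pm]; Roadmap=10am in [10am,2pm].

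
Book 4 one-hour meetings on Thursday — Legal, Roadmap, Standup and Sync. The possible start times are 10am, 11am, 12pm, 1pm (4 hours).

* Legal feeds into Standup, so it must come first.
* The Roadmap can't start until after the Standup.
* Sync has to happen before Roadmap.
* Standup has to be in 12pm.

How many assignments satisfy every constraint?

6

Splitting on Legal: it can be 10am (3), 11am (3). Listing each branch's schedules as (Roadmap, Standup, Sync):
Legal=10am: (1pm,12pm,10am) (1pm,12pm,11am) (1pm,12pm,12pm) — 3.
Legal=11am: (1pm,12pm,10am) (1pm,12pm,11am) (1pm,12pm,12pm) — 3.
Summing: 3 + 3 = 6.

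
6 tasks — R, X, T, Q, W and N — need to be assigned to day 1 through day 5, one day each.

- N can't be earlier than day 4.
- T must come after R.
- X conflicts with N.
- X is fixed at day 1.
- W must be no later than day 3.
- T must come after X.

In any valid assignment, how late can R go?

day 4

Downstream work caps R at day 4.
R at day 4 is achievable: N=day 4, T=day 5, Q=day 1, X=day 1, W=day 1, R=day 4.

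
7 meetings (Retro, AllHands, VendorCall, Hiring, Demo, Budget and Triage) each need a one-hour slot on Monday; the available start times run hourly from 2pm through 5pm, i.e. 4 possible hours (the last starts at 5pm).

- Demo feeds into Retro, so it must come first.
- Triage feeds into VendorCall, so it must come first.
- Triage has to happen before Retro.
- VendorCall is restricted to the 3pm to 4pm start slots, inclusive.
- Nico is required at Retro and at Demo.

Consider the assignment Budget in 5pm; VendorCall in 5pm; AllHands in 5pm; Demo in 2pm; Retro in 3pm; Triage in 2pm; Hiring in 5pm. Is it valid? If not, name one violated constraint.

Demo feeds into Retro, so it must come first — holds.
Nico is required at Retro and at Demo — holds.
VendorCall is restricted to the 3pm to 4pm start slots, inclusive — violated.
Triage feeds into VendorCall, so it must come first — holds.
Triage has to happen before Retro — holds.

No. VendorCall is restricted to the 3pm to 4pm start slots, inclusive is not satisfied.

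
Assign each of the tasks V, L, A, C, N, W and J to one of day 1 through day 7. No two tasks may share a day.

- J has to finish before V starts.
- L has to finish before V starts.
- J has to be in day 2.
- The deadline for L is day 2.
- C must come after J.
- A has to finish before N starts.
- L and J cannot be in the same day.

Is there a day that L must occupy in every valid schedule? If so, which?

day 1

L's window is day 1–day 2.
J is fixed at day 2, and L can't share a day with J.
So L must be day 1.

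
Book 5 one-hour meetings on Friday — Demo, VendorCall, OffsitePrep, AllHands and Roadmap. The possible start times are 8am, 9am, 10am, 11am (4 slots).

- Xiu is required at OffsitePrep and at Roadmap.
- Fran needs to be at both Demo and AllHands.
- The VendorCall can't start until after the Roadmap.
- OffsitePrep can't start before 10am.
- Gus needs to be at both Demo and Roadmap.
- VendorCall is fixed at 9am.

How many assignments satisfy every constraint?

Splitting on Demo: it can be 9am (6), 10am (6), 11am (6). Listing each branch's schedules as (VendorCall, OffsitePrep, AllHands, Roadmap):
Demo=9am: (9am,10am,8am,8am) (9am,10am,10am,8am) (9am,10am,11am,8am) (9am,11am,8am,8am) (9am,11am,10am,8am) (9am,11am,11am,8am) — 6.
Demo=10am: (9am,10am,8am,8am) (9am,10am,9am,8am) (9am,10am,11am,8am) (9am,11am,8am,8am) (9am,11am,9am,8am) (9am,11am,11am,8am) — 6.
Demo=11am: (9am,10am,8am,8am) (9am,10am,9am,8am) (9am,10am,10am,8am) (9am,11am,8am,8am) (9am,11am,9am,8am) (9am,11am,10am,8am) — 6.
Summing: 6 + 6 + 6 = 18.

18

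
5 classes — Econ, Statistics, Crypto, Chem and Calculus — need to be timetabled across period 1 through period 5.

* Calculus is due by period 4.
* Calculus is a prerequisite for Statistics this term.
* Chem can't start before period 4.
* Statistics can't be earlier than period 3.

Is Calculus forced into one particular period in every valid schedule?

Calculus can be period 1 (e.g. Statistics in period 3; Chem in period 4; Econ in period 1; Crypto in period 1; Calculus in period 1) or period 2 (e.g. Statistics -> period 3, Calculus -> period 2, Crypto -> period 1, Econ -> period 1, Chem -> period 4).

No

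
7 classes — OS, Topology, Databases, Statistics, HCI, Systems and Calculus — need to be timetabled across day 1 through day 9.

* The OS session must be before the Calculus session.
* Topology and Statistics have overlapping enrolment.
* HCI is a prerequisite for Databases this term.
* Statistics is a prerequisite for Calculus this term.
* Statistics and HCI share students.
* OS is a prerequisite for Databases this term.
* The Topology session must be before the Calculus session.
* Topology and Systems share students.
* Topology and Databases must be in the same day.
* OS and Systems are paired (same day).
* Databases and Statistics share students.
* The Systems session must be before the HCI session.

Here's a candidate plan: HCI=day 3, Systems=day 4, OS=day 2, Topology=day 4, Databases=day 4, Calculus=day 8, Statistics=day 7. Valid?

Invalid. Topology and Systems share students.

The OS session must be before the Calculus session — holds.
Databases and Statistics share students — holds.
Statistics and HCI share students — holds.
The Topology session must be before the Calculus session — holds.
Topology and Systems share students — violated.
Statistics is a prerequisite for Calculus this term — holds.
Topology and Databases must be in the same day — holds.
OS is a prerequisite for Databases this term — holds.
OS and Systems are paired (same day) — violated.
The Systems session must be before the HCI session — violated.
HCI is a prerequisite for Databases this term — holds.
Topology and Statistics have overlapping enrolment — holds.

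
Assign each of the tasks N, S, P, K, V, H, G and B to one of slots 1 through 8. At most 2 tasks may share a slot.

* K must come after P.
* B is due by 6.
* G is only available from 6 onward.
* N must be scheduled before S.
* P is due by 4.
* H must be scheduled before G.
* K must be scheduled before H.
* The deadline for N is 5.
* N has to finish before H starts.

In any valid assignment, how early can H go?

3

Precedence pushes H to at least 3; downstream work caps H at 7.
H at 3 is achievable: N in 1, H in 3, S in 3, V in 4, K in 2, G in 6, B in 2, P in 1.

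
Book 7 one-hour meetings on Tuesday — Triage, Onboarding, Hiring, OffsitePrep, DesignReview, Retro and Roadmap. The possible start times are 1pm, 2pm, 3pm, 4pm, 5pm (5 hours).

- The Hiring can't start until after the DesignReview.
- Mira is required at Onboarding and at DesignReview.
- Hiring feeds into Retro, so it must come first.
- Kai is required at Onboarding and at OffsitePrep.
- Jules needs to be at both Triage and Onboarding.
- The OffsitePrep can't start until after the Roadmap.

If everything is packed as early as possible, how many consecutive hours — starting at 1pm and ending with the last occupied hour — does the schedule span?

The precedence chain requires at least 3 distinct hours.
3 works (last occupied hour: 3pm): for example Hiring in 2pm, Roadmap in 1pm, Triage in 1pm, OffsitePrep in 2pm, DesignReview in 1pm, Onboarding in 3pm, Retro in 3pm.

3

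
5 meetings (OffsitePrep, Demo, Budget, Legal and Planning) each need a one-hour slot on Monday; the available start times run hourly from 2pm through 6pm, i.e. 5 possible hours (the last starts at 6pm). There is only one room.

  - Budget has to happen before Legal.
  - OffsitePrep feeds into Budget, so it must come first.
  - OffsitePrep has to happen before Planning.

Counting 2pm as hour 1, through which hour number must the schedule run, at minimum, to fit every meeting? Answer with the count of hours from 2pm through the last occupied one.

The precedence chain requires at least 3 distinct hours.
With at most 1 per hour and 5 meetings, at least 5 hours are needed.
5 works (last occupied hour: 6pm): for example Legal -> 4pm; Planning -> 5pm; Budget -> 3pm; Demo -> 6pm; OffsitePrep -> 2pm.

5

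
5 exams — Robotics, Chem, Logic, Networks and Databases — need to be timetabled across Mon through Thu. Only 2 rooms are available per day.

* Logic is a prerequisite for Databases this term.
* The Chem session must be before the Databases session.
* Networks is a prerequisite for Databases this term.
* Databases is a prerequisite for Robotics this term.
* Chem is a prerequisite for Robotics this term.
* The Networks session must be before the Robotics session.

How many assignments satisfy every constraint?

Splitting on Chem: it can be Mon (3), Tue (3). Listing each branch's schedules as (Robotics, Logic, Networks, Databases):
Chem=Mon: (Thu,Mon,Tue,Wed) (Thu,Tue,Mon,Wed) (Thu,Tue,Tue,Wed) — 3.
Chem=Tue: (Thu,Mon,Mon,Wed) (Thu,Mon,Tue,Wed) (Thu,Tue,Mon,Wed) — 3.
Summing: 3 + 3 = 6.

6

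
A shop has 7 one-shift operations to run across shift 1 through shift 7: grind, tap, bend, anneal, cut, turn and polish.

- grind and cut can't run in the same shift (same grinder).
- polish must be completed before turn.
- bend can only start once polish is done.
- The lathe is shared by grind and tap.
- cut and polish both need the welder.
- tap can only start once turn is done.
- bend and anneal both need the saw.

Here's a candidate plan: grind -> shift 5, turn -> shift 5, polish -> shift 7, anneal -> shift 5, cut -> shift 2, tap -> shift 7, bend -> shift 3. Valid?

bend and anneal both need the saw — holds.
tap can only start once turn is done — holds.
bend can only start once polish is done — violated.
polish must be completed before turn — violated.
The lathe is shared by grind and tap — holds.
grind and cut can't run in the same shift (same grinder) — holds.
cut and polish both need the welder — holds.

No. bend can only start once polish is done is not satisfied.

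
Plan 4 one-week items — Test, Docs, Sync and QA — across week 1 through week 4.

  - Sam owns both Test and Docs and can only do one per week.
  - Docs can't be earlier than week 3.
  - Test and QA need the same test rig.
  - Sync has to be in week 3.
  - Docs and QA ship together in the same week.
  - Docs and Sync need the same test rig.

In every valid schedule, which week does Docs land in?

week 4

Docs's window is week 3–week 4.
Sync is fixed at week 3, and Docs can't share a week with Sync.
So Docs must be week 4.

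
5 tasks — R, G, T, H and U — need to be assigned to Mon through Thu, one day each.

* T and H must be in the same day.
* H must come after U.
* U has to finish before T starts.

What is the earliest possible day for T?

Tue

Precedence pushes T to at least Tue.
T at Tue is achievable: H=Tue, U=Mon, T=Tue, G=Mon, R=Mon.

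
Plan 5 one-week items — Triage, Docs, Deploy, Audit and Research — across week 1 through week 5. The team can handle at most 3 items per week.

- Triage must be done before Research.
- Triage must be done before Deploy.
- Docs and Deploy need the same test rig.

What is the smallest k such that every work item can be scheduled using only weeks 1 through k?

The precedence chain requires at least 2 distinct weeks.
With at most 3 per week and 5 work items, at least 2 weeks are needed.
2 works (last occupied week: week 2): for example Deploy -> week 2; Docs -> week 1; Audit -> week 1; Triage -> week 1; Research -> week 2.

2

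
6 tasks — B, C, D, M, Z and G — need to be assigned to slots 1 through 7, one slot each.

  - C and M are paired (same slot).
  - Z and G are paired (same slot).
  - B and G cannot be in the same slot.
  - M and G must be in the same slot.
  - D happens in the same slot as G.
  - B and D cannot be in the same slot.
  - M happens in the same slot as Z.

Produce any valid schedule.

G -> 2, Z -> 2, M -> 2, D -> 2, B -> 1, C -> 2

Checking: B(1) != G(2); B(1) != D(2); M = Z = 2; Z = G = 2; C = M = 2; D = G = 2; M = G = 2.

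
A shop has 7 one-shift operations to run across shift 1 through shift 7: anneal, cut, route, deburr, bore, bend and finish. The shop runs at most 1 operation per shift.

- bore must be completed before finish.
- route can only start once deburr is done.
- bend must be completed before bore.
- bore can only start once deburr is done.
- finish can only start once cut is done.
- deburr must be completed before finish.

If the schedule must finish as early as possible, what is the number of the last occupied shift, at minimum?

shift 7

The precedence chain requires at least 3 distinct shifts.
With at most 1 per shift and 7 operations, at least 7 shifts are needed.
7 works (last occupied shift: shift 7): for example anneal=shift 7; deburr=shift 1; cut=shift 4; bend=shift 2; bore=shift 3; route=shift 6; finish=shift 5.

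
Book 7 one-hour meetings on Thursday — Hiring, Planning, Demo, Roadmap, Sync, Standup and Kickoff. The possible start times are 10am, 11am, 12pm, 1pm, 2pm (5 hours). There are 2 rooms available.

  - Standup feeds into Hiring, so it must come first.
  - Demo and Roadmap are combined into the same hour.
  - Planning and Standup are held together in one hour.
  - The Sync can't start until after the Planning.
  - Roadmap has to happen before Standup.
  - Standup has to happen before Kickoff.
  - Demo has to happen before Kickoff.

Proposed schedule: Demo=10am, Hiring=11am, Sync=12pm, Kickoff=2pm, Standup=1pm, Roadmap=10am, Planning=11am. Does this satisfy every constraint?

No. Standup feeds into Hiring, so it must come first is not satisfied.

Standup has to happen before Kickoff — holds.
Roadmap has to happen before Standup — holds.
There are 2 rooms available — holds.
Standup feeds into Hiring, so it must come first — violated.
Planning and Standup are held together in one hour — violated.
The Sync can't start until after the Planning — holds.
Demo has to happen before Kickoff — holds.
Demo and Roadmap are combined into the same hour — holds.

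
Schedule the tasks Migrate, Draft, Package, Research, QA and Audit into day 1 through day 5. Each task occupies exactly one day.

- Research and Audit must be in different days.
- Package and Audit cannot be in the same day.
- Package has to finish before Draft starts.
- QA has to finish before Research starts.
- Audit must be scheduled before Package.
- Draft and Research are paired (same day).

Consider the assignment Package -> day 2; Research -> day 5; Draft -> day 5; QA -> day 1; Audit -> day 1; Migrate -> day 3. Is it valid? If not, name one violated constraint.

Yes, all constraints hold

Research and Audit must be in different days — holds.
Package and Audit cannot be in the same day — holds.
Package has to finish before Draft starts — holds.
Draft and Research are paired (same day) — holds.
Audit must be scheduled before Package — holds.
QA has to finish before Research starts — holds.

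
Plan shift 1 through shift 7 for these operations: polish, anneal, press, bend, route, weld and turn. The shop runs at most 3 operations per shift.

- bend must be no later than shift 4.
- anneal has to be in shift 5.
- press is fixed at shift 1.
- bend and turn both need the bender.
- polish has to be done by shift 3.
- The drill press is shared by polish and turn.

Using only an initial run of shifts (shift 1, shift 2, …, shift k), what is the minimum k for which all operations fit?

With at most 3 per shift and 7 operations, at least 3 shifts are needed.
anneal can't be placed before shift 5, so the schedule must run through at least shift 5.
5 works (last occupied shift: shift 5): for example turn -> shift 2, weld -> shift 2, bend -> shift 1, polish -> shift 1, anneal -> shift 5, press -> shift 1, route -> shift 2.

5 shifts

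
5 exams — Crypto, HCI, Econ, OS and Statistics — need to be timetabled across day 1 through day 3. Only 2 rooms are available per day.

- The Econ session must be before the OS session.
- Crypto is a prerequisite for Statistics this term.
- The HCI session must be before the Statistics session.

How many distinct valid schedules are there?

9

Splitting on Crypto: it can be day 1 (5), day 2 (4). Listing each branch's schedules as (HCI, Econ, OS, Statistics) by day number:
Crypto=day 1: (1,2,3,2) (1,2,3,3) (2,1,2,3) (2,1,3,3) (2,2,3,3) — 5.
Crypto=day 2: (1,1,2,3) (1,1,3,3) (1,2,3,3) (2,1,3,3) — 4.
Summing: 5 + 4 = 9.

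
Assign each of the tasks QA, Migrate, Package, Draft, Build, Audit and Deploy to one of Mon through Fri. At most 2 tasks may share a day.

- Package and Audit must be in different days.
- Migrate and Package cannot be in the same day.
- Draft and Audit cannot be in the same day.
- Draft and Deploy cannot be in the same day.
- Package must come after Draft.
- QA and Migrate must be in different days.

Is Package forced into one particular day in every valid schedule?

No

Package can be Tue (e.g. QA in Mon; Audit in Wed; Migrate in Wed; Package in Tue; Build in Tue; Deploy in Thu; Draft in Mon) or Wed (e.g. Migrate in Tue, QA in Mon, Package in Wed, Draft in Mon, Audit in Thu, Build in Tue, Deploy in Wed).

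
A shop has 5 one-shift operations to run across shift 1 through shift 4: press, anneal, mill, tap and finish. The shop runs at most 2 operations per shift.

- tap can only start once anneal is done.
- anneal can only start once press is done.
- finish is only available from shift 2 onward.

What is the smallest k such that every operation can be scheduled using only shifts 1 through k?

The precedence chain requires at least 3 distinct shifts.
With at most 2 per shift and 5 operations, at least 3 shifts are needed.
3 works (last occupied shift: shift 3): for example press in shift 1, mill in shift 1, finish in shift 2, anneal in shift 2, tap in shift 3.

3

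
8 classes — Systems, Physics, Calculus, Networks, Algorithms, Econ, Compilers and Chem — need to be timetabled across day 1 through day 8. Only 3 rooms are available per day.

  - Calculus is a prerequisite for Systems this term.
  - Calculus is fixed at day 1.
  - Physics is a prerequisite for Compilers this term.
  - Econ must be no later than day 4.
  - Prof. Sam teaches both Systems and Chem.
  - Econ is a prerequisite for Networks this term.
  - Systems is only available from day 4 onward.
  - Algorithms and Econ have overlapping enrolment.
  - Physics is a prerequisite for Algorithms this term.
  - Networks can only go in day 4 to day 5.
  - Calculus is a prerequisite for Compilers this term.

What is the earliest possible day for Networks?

day 4

Networks is available from day 4; Networks's own window allows nothing later than day 5.
Networks at day 4 is achievable: Algorithms in day 2; Compilers in day 2; Networks in day 4; Econ in day 1; Calculus in day 1; Systems in day 4; Chem in day 2; Physics in day 1.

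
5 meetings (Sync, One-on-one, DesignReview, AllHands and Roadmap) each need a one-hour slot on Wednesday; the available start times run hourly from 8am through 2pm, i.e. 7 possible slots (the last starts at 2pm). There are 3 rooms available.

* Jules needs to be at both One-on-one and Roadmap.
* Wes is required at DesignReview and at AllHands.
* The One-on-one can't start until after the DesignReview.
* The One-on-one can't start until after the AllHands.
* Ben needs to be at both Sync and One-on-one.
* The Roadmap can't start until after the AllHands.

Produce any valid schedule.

One-on-one=10am, DesignReview=9am, Sync=8am, Roadmap=9am, AllHands=8am

Checking: AllHands(8am) before One-on-one(10am); AllHands(8am) before Roadmap(9am); DesignReview(9am) before One-on-one(10am); DesignReview(9am) != AllHands(8am); One-on-one(10am) != Roadmap(9am); Sync(8am) != One-on-one(10am); max 2 per slot (cap 3).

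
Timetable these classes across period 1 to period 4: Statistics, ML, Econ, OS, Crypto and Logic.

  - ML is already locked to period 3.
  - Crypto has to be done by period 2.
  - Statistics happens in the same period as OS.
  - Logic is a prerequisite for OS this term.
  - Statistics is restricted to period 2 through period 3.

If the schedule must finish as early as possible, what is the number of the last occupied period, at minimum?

3

The precedence chain requires at least 2 distinct periods.
ML can't be placed before period 3, so the schedule must run through at least period 3.
3 works (last occupied period: period 3): for example Logic in period 1; Crypto in period 1; Statistics in period 2; ML in period 3; OS in period 2; Econ in period 1.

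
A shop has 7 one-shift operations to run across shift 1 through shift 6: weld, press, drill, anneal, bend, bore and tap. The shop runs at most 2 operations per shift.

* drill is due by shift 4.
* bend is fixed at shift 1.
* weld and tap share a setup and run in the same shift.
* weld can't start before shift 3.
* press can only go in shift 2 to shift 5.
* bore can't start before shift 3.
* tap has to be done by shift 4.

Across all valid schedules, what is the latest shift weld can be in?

shift 4

Weld is available from shift 3; weld must be in the same shift as tap, which can't be after shift 4, so weld is at most shift 4.
weld at shift 4 is achievable: weld=shift 4; bore=shift 3; anneal=shift 2; press=shift 2; drill=shift 1; bend=shift 1; tap=shift 4.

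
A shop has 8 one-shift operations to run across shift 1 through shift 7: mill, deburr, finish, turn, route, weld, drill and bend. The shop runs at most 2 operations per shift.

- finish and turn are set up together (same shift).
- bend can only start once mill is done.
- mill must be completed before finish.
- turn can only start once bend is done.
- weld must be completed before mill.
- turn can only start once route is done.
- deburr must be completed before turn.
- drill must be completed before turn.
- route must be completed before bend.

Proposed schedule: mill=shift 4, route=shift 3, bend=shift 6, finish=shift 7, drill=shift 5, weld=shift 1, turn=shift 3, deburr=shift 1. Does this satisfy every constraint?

weld must be completed before mill — holds.
mill must be completed before finish — holds.
turn can only start once route is done — violated.
finish and turn are set up together (same shift) — violated.
The shop runs at most 2 operations per shift — holds.
route must be completed before bend — holds.
bend can only start once mill is done — holds.
deburr must be completed before turn — holds.
drill must be completed before turn — violated.
turn can only start once bend is done — violated.

Invalid. finish and turn are set up together (same shift).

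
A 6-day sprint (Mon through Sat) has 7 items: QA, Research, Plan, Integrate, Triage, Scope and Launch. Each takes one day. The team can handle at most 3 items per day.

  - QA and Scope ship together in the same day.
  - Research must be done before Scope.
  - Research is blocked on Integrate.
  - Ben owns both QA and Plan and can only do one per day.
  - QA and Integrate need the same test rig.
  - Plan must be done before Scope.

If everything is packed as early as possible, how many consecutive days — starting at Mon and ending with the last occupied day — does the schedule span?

3

The precedence chain requires at least 3 distinct days.
With at most 3 per day and 7 work items, at least 3 days are needed.
3 works (last occupied day: Wed): for example Scope=Wed, Integrate=Mon, QA=Wed, Launch=Tue, Research=Tue, Plan=Mon, Triage=Mon.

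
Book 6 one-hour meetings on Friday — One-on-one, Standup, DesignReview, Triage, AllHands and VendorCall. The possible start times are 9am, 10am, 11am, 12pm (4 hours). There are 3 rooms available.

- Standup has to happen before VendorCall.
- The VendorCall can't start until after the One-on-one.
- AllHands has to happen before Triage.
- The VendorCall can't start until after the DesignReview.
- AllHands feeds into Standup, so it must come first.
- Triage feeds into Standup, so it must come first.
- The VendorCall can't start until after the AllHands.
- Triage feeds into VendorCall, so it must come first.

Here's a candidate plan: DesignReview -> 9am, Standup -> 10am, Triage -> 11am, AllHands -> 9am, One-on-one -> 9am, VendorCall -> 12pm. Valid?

AllHands has to happen before Triage — holds.
Triage feeds into VendorCall, so it must come first — holds.
Standup has to happen before VendorCall — holds.
The VendorCall can't start until after the DesignReview — holds.
AllHands feeds into Standup, so it must come first — holds.
There are 3 rooms available — holds.
Triage feeds into Standup, so it must come first — violated.
The VendorCall can't start until after the AllHands — holds.
The VendorCall can't start until after the One-on-one — holds.

No. Triage feeds into Standup, so it must come first is not satisfied.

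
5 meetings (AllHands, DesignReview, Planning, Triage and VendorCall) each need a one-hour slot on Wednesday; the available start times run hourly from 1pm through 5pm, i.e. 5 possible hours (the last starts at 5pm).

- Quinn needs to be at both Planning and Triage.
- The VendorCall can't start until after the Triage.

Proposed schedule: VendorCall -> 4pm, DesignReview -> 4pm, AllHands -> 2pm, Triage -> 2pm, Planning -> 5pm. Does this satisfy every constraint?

Quinn needs to be at both Planning and Triage — holds.
The VendorCall can't start until after the Triage — holds.

Yes, all constraints hold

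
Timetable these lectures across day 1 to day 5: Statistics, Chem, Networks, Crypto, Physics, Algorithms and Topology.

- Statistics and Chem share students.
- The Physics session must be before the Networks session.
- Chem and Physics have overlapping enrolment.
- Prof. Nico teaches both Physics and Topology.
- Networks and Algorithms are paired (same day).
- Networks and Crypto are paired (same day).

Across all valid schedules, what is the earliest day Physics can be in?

Downstream work caps Physics at day 4.
Physics at day 1 is achievable: Crypto -> day 2; Networks -> day 2; Algorithms -> day 2; Physics -> day 1; Statistics -> day 1; Topology -> day 2; Chem -> day 2.

day 1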